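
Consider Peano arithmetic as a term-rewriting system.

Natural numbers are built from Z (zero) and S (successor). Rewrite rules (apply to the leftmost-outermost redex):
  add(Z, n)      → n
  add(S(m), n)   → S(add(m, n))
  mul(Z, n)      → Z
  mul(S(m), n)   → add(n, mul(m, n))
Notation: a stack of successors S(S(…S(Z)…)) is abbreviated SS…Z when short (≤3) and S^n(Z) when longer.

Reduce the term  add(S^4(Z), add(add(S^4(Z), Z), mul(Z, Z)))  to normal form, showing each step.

  start: add(S^4(Z), add(add(S^4(Z), Z), mul(Z, Z)))
  step 1: S(add(SSSZ, add(add(S^4(Z), Z), mul(Z, Z))))
  step 2: S(S(add(SSZ, add(add(S^4(Z), Z), mul(Z, Z)))))
  step 3: S(S(S(add(SZ, add(add(S^4(Z), Z), mul(Z, Z))))))
  step 4: S(S(S(S(add(Z, add(add(S^4(Z), Z), mul(Z, Z)))))))
  step 5: S(S(S(S(add(add(S^4(Z), Z), mul(Z, Z))))))
  step 6: S(S(S(S(add(S(add(SSSZ, Z)), mul(Z, Z))))))
  step 7: S(S(S(S(S(add(add(SSSZ, Z), mul(Z, Z)))))))
  step 8: S(S(S(S(S(add(S(add(SSZ, Z)), mul(Z, Z)))))))
  step 9: S(S(S(S(S(S(add(add(SSZ, Z), mul(Z, Z))))))))
  step 10: S(S(S(S(S(S(add(S(add(SZ, Z)), mul(Z, Z))))))))
  step 11: S(S(S(S(S(S(S(add(add(SZ, Z), mul(Z, Z)))))))))
  step 12: S(S(S(S(S(S(S(add(S(add(Z, Z)), mul(Z, Z)))))))))
  step 13: S(S(S(S(S(S(S(S(add(add(Z, Z), mul(Z, Z))))))))))
  step 14: S(S(S(S(S(S(S(S(add(Z, mul(Z, Z))))))))))
  step 15: S(S(S(S(S(S(S(S(mul(Z, Z)))))))))
  step 16: S^8(Z)

Answer: normal form = S^8(Z)  (in 16 steps)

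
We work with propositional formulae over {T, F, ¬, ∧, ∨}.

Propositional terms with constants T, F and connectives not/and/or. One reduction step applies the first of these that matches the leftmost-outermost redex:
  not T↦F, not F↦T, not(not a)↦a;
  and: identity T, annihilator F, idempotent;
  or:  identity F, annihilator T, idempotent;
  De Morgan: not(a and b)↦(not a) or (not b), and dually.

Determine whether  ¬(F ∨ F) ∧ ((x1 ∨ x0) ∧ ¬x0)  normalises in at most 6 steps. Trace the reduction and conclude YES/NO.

  start: ¬(F ∨ F) ∧ ((x1 ∨ x0) ∧ ¬x0)
  step 1: (¬F ∧ ¬F) ∧ ((x1 ∨ x0) ∧ ¬x0)
  step 2: ¬F ∧ ((x1 ∨ x0) ∧ ¬x0)
  step 3: T ∧ ((x1 ∨ x0) ∧ ¬x0)
  step 4: (x1 ∨ x0) ∧ ¬x0

Answer: YES — reaches normal form (x1 ∨ x0) ∧ ¬x0 in 4 ≤ 6 steps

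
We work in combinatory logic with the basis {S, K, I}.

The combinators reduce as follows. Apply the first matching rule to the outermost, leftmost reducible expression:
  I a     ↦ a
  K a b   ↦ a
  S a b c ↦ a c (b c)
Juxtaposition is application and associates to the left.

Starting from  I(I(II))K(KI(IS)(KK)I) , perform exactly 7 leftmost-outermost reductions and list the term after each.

  start: I(I(II))K(KI(IS)(KK)I)
  →1  I(II)K(KI(IS)(KK)I)
  →2  IIK(KI(IS)(KK)I)
  →3  IK(KI(IS)(KK)I)
  →4  K(KI(IS)(KK)I)
  →5  K(I(KK)I)
  →6  K(KKI)
  →7  KK

Answer: after 7 steps: KK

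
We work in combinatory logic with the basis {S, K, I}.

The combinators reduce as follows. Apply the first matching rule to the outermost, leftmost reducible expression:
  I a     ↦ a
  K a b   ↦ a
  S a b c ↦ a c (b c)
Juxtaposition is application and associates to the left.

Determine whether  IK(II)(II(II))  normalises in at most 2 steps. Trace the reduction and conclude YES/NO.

Answer: NO — after 2 steps the term is II, not yet normal

Reduction:
  start: IK(II)(II(II))
  [1] K(II)(II(II))
  [2] II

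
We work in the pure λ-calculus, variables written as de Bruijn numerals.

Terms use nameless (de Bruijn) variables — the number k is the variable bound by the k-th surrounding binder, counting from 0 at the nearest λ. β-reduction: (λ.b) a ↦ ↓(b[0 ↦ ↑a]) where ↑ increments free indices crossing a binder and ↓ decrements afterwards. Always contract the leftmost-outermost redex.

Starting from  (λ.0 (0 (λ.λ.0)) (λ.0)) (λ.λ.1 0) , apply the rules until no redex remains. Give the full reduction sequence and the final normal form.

  start: (λ.0 (0 (λ.λ.0)) (λ.0)) (λ.λ.1 0)
  [1] (λ.λ.1 0) ((λ.λ.1 0) (λ.λ.0)) (λ.0)
  [2] (λ.(λ.λ.1 0) (λ.λ.0) 0) (λ.0)
  [3] (λ.λ.1 0) (λ.λ.0) (λ.0)
  [4] (λ.(λ.λ.0) 0) (λ.0)
  [5] (λ.λ.0) (λ.0)
  [6] λ.0

Answer: normal form = λ.0  (in 6 steps)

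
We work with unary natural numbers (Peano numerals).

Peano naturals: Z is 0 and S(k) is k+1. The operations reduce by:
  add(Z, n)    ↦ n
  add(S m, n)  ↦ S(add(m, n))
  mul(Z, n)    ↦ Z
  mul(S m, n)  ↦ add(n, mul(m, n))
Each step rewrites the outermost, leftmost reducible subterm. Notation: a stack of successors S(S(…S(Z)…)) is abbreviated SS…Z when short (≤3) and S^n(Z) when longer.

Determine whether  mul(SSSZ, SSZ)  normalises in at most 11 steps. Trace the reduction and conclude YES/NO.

  start: mul(SSSZ, SSZ)
  [1] add(SSZ, mul(SSZ, SSZ))
  [2] S(add(SZ, mul(SSZ, SSZ)))
  [3] S(S(add(Z, mul(SSZ, SSZ))))
  [4] S(S(mul(SSZ, SSZ)))
  [5] S(S(add(SSZ, mul(SZ, SSZ))))
  [6] S(S(S(add(SZ, mul(SZ, SSZ)))))
  [7] S(S(S(S(add(Z, mul(SZ, SSZ))))))
  [8] S(S(S(S(mul(SZ, SSZ)))))
  [9] S(S(S(S(add(SSZ, mul(Z, SSZ))))))
  [10] S(S(S(S(S(add(SZ, mul(Z, SSZ)))))))
  [11] S(S(S(S(S(S(add(Z, mul(Z, SSZ))))))))

Answer: NO — after 11 steps the term is S(S(S(S(S(S(add(Z, mul(Z, SSZ)))))))), not yet normal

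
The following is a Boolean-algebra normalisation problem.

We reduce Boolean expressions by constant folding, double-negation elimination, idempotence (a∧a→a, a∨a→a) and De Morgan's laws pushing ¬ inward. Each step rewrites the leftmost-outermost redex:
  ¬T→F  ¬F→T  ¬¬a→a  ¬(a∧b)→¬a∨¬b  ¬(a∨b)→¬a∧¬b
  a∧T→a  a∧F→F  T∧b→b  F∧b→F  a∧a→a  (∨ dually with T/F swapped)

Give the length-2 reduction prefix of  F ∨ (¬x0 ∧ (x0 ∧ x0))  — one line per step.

Answer: after 2 steps: ¬x0 ∧ x0

Working:
  start: F ∨ (¬x0 ∧ (x0 ∧ x0))
  [1] ¬x0 ∧ (x0 ∧ x0)
  [2] ¬x0 ∧ x0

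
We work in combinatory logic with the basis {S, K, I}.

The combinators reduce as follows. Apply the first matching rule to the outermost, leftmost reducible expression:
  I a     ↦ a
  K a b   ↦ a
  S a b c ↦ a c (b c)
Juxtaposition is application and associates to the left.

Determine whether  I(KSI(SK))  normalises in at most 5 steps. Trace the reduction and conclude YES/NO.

Answer: YES — reaches normal form S(SK) in 2 ≤ 5 steps

Derivation:
  start: I(KSI(SK))
  step 1: KSI(SK)
  step 2: S(SK)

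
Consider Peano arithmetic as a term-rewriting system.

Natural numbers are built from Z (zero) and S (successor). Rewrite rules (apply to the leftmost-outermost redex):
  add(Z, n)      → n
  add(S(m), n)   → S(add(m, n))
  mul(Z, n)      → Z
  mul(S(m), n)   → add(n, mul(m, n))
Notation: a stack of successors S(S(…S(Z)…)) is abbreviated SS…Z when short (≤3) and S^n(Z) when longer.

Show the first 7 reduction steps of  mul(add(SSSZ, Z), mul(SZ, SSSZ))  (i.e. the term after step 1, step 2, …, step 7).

Answer: after 7 steps: S(S(add(add(SZ, mul(Z, SSSZ)), mul(add(SSZ, Z), mul(SZ, SSSZ)))))

Working:
  start: mul(add(SSSZ, Z), mul(SZ, SSSZ))
  [1] mul(S(add(SSZ, Z)), mul(SZ, SSSZ))
  [2] add(mul(SZ, SSSZ), mul(add(SSZ, Z), mul(SZ, SSSZ)))
  [3] add(add(SSSZ, mul(Z, SSSZ)), mul(add(SSZ, Z), mul(SZ, SSSZ)))
  [4] add(S(add(SSZ, mul(Z, SSSZ))), mul(add(SSZ, Z), mul(SZ, SSSZ)))
  [5] S(add(add(SSZ, mul(Z, SSSZ)), mul(add(SSZ, Z), mul(SZ, SSSZ))))
  [6] S(add(S(add(SZ, mul(Z, SSSZ))), mul(add(SSZ, Z), mul(SZ, SSSZ))))
  [7] S(S(add(add(SZ, mul(Z, SSSZ)), mul(add(SSZ, Z), mul(SZ, SSSZ)))))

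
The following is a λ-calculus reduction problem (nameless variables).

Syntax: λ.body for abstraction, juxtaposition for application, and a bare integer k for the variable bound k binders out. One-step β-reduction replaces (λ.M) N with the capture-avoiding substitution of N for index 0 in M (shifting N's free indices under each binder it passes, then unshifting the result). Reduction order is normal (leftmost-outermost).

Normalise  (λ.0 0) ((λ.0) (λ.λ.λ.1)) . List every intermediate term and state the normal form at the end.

Answer: normal form = λ.λ.1  (in 3 steps)

Working:
  start: (λ.0 0) ((λ.0) (λ.λ.λ.1))
  step 1: (λ.0) (λ.λ.λ.1) ((λ.0) (λ.λ.λ.1))
  step 2: (λ.λ.λ.1) ((λ.0) (λ.λ.λ.1))
  step 3: λ.λ.1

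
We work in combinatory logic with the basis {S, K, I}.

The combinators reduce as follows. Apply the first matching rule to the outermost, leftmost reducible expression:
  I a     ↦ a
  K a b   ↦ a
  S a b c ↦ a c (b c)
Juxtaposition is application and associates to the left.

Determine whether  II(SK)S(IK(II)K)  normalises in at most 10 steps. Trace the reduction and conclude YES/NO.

Answer: YES — reaches normal form I in 7 ≤ 10 steps

Derivation:
  start: II(SK)S(IK(II)K)
  [1] I(SK)S(IK(II)K)
  [2] SKS(IK(II)K)
  [3] K(IK(II)K)(S(IK(II)K))
  [4] IK(II)K
  [5] K(II)K
  [6] II
  [7] I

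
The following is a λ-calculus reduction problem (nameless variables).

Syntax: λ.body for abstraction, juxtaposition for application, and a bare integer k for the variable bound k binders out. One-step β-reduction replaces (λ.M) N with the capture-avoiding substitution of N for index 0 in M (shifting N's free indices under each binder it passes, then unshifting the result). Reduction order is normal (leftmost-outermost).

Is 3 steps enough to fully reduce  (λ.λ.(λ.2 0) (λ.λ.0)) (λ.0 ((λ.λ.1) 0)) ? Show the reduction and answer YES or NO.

  start: (λ.λ.(λ.2 0) (λ.λ.0)) (λ.0 ((λ.λ.1) 0))
  →1  λ.(λ.(λ.0 ((λ.λ.1) 0)) 0) (λ.λ.0)
  →2  λ.(λ.0 ((λ.λ.1) 0)) (λ.λ.0)
  →3  λ.(λ.λ.0) ((λ.λ.1) (λ.λ.0))

Answer: NO — after 3 steps the term is λ.(λ.λ.0) ((λ.λ.1) (λ.λ.0)), not yet normal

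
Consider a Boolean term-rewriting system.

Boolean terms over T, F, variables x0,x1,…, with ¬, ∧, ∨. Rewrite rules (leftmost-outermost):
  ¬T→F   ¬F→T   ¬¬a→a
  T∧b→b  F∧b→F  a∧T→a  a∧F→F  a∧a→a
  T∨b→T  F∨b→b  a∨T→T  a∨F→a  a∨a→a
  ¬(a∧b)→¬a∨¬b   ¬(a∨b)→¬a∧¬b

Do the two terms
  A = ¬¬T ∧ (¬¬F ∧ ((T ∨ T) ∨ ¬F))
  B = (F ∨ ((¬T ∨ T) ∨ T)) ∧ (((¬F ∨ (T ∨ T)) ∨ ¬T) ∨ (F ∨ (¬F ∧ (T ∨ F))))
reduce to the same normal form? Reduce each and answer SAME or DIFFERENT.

Answer: DIFFERENT — A ⇓ F, B ⇓ T

Working:
Term A:
  start: ¬¬T ∧ (¬¬F ∧ ((T ∨ T) ∨ ¬F))
  [1] T ∧ (¬¬F ∧ ((T ∨ T) ∨ ¬F))
  [2] ¬¬F ∧ ((T ∨ T) ∨ ¬F)
  [3] F ∧ ((T ∨ T) ∨ ¬F)
  [4] F

Term B:
  start: (F ∨ ((¬T ∨ T) ∨ T)) ∧ (((¬F ∨ (T ∨ T)) ∨ ¬T) ∨ (F ∨ (¬F ∧ (T ∨ F))))
  [1] ((¬T ∨ T) ∨ T) ∧ (((¬F ∨ (T ∨ T)) ∨ ¬T) ∨ (F ∨ (¬F ∧ (T ∨ F))))
  [2] T ∧ (((¬F ∨ (T ∨ T)) ∨ ¬T) ∨ (F ∨ (¬F ∧ (T ∨ F))))
  [3] ((¬F ∨ (T ∨ T)) ∨ ¬T) ∨ (F ∨ (¬F ∧ (T ∨ F)))
  [4] ((T ∨ (T ∨ T)) ∨ ¬T) ∨ (F ∨ (¬F ∧ (T ∨ F)))
  [5] (T ∨ ¬T) ∨ (F ∨ (¬F ∧ (T ∨ F)))
  [6] T ∨ (F ∨ (¬F ∧ (T ∨ F)))
  [7] T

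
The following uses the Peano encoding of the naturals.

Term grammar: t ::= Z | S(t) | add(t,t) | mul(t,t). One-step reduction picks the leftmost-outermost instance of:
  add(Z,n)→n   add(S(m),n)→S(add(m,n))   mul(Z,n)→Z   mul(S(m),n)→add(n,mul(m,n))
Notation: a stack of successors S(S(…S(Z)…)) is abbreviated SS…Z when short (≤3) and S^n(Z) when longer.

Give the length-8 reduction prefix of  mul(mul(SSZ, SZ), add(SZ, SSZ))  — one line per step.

  start: mul(mul(SSZ, SZ), add(SZ, SSZ))
  step 1: mul(add(SZ, mul(SZ, SZ)), add(SZ, SSZ))
  step 2: mul(S(add(Z, mul(SZ, SZ))), add(SZ, SSZ))
  step 3: add(add(SZ, SSZ), mul(add(Z, mul(SZ, SZ)), add(SZ, SSZ)))
  step 4: add(S(add(Z, SSZ)), mul(add(Z, mul(SZ, SZ)), add(SZ, SSZ)))
  step 5: S(add(add(Z, SSZ), mul(add(Z, mul(SZ, SZ)), add(SZ, SSZ))))
  step 6: S(add(SSZ, mul(add(Z, mul(SZ, SZ)), add(SZ, SSZ))))
  step 7: S(S(add(SZ, mul(add(Z, mul(SZ, SZ)), add(SZ, SSZ)))))
  step 8: S(S(S(add(Z, mul(add(Z, mul(SZ, SZ)), add(SZ, SSZ))))))

Answer: after 8 steps: S(S(S(add(Z, mul(add(Z, mul(SZ, SZ)), add(SZ, SSZ))))))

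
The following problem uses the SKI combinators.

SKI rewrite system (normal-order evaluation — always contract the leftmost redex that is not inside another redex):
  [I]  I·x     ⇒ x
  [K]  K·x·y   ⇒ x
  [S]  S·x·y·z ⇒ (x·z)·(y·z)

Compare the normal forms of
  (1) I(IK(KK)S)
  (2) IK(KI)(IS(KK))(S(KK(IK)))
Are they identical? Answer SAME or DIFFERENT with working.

Term A:
  start: I(IK(KK)S)
  step 1: IK(KK)S
  step 2: K(KK)S
  step 3: KK

Term B:
  start: IK(KI)(IS(KK))(S(KK(IK)))
  step 1: K(KI)(IS(KK))(S(KK(IK)))
  step 2: KI(S(KK(IK)))
  step 3: I

Answer: DIFFERENT — A ⇓ KK, B ⇓ I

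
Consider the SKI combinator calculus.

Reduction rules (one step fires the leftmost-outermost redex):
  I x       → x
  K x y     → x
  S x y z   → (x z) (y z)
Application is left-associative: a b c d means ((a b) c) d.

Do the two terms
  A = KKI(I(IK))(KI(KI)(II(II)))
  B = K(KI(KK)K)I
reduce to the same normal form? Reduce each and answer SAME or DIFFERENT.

Term A:
  start: KKI(I(IK))(KI(KI)(II(II)))
  [1] K(I(IK))(KI(KI)(II(II)))
  [2] I(IK)
  [3] IK
  [4] K

Term B:
  start: K(KI(KK)K)I
  [1] KI(KK)K
  [2] IK
  [3] K

Answer: SAME — A ⇓ K, B ⇓ K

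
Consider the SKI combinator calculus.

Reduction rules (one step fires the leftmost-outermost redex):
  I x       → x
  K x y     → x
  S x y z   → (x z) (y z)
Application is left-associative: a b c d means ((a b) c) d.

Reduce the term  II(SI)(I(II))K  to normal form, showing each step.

Answer: normal form = KK  (in 7 steps)

Reduction:
  start: II(SI)(I(II))K
  [1] I(SI)(I(II))K
  [2] SI(I(II))K
  [3] IK(I(II)K)
  [4] K(I(II)K)
  [5] K(IIK)
  [6] K(IK)
  [7] KK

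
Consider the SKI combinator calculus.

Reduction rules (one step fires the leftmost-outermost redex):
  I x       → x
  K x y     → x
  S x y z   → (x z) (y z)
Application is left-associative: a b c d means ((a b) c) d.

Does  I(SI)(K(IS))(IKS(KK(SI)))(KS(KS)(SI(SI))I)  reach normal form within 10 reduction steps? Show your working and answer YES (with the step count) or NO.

  start: I(SI)(K(IS))(IKS(KK(SI)))(KS(KS)(SI(SI))I)
  [1] SI(K(IS))(IKS(KK(SI)))(KS(KS)(SI(SI))I)
  [2] I(IKS(KK(SI)))(K(IS)(IKS(KK(SI))))(KS(KS)(SI(SI))I)
  [3] IKS(KK(SI))(K(IS)(IKS(KK(SI))))(KS(KS)(SI(SI))I)
  [4] KS(KK(SI))(K(IS)(IKS(KK(SI))))(KS(KS)(SI(SI))I)
  [5] S(K(IS)(IKS(KK(SI))))(KS(KS)(SI(SI))I)
  [6] S(IS)(KS(KS)(SI(SI))I)
  [7] SS(KS(KS)(SI(SI))I)
  [8] SS(S(SI(SI))I)

Answer: YES — reaches normal form SS(S(SI(SI))I) in 8 ≤ 10 steps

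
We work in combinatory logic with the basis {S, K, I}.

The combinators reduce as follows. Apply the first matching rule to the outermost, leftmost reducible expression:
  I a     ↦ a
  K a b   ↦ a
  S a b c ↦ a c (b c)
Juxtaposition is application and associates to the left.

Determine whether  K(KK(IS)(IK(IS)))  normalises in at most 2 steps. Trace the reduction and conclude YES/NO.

Answer: NO — after 2 steps the term is K(K(K(IS))), not yet normal

Working:
  start: K(KK(IS)(IK(IS)))
  →1  K(K(IK(IS)))
  →2  K(K(K(IS)))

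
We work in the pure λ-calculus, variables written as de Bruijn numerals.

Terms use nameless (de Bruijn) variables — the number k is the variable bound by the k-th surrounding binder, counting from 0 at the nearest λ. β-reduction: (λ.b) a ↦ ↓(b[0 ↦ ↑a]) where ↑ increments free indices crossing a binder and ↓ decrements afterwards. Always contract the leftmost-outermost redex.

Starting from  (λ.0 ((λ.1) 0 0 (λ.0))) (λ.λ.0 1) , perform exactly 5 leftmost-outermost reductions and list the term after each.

  start: (λ.0 ((λ.1) 0 0 (λ.0))) (λ.λ.0 1)
  [1] (λ.λ.0 1) ((λ.λ.λ.0 1) (λ.λ.0 1) (λ.λ.0 1) (λ.0))
  [2] λ.0 ((λ.λ.λ.0 1) (λ.λ.0 1) (λ.λ.0 1) (λ.0))
  [3] λ.0 ((λ.λ.0 1) (λ.λ.0 1) (λ.0))
  [4] λ.0 ((λ.0 (λ.λ.0 1)) (λ.0))
  [5] λ.0 ((λ.0) (λ.λ.0 1))

Answer: after 5 steps: λ.0 ((λ.0) (λ.λ.0 1))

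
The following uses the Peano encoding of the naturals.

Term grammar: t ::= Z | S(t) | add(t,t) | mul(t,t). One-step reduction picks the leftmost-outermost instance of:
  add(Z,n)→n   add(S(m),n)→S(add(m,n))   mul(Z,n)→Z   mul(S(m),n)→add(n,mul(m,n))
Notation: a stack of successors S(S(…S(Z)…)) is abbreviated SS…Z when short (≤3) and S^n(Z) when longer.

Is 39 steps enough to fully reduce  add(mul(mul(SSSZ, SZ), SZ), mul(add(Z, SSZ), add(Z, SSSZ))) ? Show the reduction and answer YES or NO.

Answer: YES — reaches normal form S^9(Z) in 38 ≤ 39 steps

Reduction:
  start: add(mul(mul(SSSZ, SZ), SZ), mul(add(Z, SSZ), add(Z, SSSZ)))
  step 1: add(mul(add(SZ, mul(SSZ, SZ)), SZ), mul(add(Z, SSZ), add(Z, SSSZ)))
  step 2: add(mul(S(add(Z, mul(SSZ, SZ))), SZ), mul(add(Z, SSZ), add(Z, SSSZ)))
  step 3: add(add(SZ, mul(add(Z, mul(SSZ, SZ)), SZ)), mul(add(Z, SSZ), add(Z, SSSZ)))
  step 4: add(S(add(Z, mul(add(Z, mul(SSZ, SZ)), SZ))), mul(add(Z, SSZ), add(Z, SSSZ)))
  step 5: S(add(add(Z, mul(add(Z, mul(SSZ, SZ)), SZ)), mul(add(Z, SSZ), add(Z, SSSZ))))
  step 6: S(add(mul(add(Z, mul(SSZ, SZ)), SZ), mul(add(Z, SSZ), add(Z, SSSZ))))
  step 7: S(add(mul(mul(SSZ, SZ), SZ), mul(add(Z, SSZ), add(Z, SSSZ))))
  step 8: S(add(mul(add(SZ, mul(SZ, SZ)), SZ), mul(add(Z, SSZ), add(Z, SSSZ))))
  step 9: S(add(mul(S(add(Z, mul(SZ, SZ))), SZ), mul(add(Z, SSZ), add(Z, SSSZ))))
  step 10: S(add(add(SZ, mul(add(Z, mul(SZ, SZ)), SZ)), mul(add(Z, SSZ), add(Z, SSSZ))))
  step 11: S(add(S(add(Z, mul(add(Z, mul(SZ, SZ)), SZ))), mul(add(Z, SSZ), add(Z, SSSZ))))
  step 12: S(S(add(add(Z, mul(add(Z, mul(SZ, SZ)), SZ)), mul(add(Z, SSZ), add(Z, SSSZ)))))
  step 13: S(S(add(mul(add(Z, mul(SZ, SZ)), SZ), mul(add(Z, SSZ), add(Z, SSSZ)))))
  step 14: S(S(add(mul(mul(SZ, SZ), SZ), mul(add(Z, SSZ), add(Z, SSSZ)))))
  step 15: S(S(add(mul(add(SZ, mul(Z, SZ)), SZ), mul(add(Z, SSZ), add(Z, SSSZ)))))
  step 16: S(S(add(mul(S(add(Z, mul(Z, SZ))), SZ), mul(add(Z, SSZ), add(Z, SSSZ)))))
  step 17: S(S(add(add(SZ, mul(add(Z, mul(Z, SZ)), SZ)), mul(add(Z, SSZ), add(Z, SSSZ)))))
  step 18: S(S(add(S(add(Z, mul(add(Z, mul(Z, SZ)), SZ))), mul(add(Z, SSZ), add(Z, SSSZ)))))
  step 19: S(S(S(add(add(Z, mul(add(Z, mul(Z, SZ)), SZ)), mul(add(Z, SSZ), add(Z, SSSZ))))))
  step 20: S(S(S(add(mul(add(Z, mul(Z, SZ)), SZ), mul(add(Z, SSZ), add(Z, SSSZ))))))
  step 21: S(S(S(add(mul(mul(Z, SZ), SZ), mul(add(Z, SSZ), add(Z, SSSZ))))))
  step 22: S(S(S(add(mul(Z, SZ), mul(add(Z, SSZ), add(Z, SSSZ))))))
  step 23: S(S(S(add(Z, mul(add(Z, SSZ), add(Z, SSSZ))))))
  step 24: S(S(S(mul(add(Z, SSZ), add(Z, SSSZ)))))
  step 25: S(S(S(mul(SSZ, add(Z, SSSZ)))))
  step 26: S(S(S(add(add(Z, SSSZ), mul(SZ, add(Z, SSSZ))))))
  step 27: S(S(S(add(SSSZ, mul(SZ, add(Z, SSSZ))))))
  step 28: S(S(S(S(add(SSZ, mul(SZ, add(Z, SSSZ)))))))
  step 29: S(S(S(S(S(add(SZ, mul(SZ, add(Z, SSSZ))))))))
  step 30: S(S(S(S(S(S(add(Z, mul(SZ, add(Z, SSSZ)))))))))
  step 31: S(S(S(S(S(S(mul(SZ, add(Z, SSSZ))))))))
  step 32: S(S(S(S(S(S(add(add(Z, SSSZ), mul(Z, add(Z, SSSZ)))))))))
  step 33: S(S(S(S(S(S(add(SSSZ, mul(Z, add(Z, SSSZ)))))))))
  step 34: S(S(S(S(S(S(S(add(SSZ, mul(Z, add(Z, SSSZ))))))))))
  step 35: S(S(S(S(S(S(S(S(add(SZ, mul(Z, add(Z, SSSZ)))))))))))
  step 36: S(S(S(S(S(S(S(S(S(add(Z, mul(Z, add(Z, SSSZ))))))))))))
  step 37: S(S(S(S(S(S(S(S(S(mul(Z, add(Z, SSSZ)))))))))))
  step 38: S^9(Z)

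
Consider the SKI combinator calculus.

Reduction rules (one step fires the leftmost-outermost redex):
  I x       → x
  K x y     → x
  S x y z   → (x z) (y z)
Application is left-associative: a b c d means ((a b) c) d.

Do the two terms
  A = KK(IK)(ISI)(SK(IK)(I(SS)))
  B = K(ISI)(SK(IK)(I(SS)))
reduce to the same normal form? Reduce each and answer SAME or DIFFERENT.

Term A:
  start: KK(IK)(ISI)(SK(IK)(I(SS)))
  [1] K(ISI)(SK(IK)(I(SS)))
  [2] ISI
  [3] SI

Term B:
  start: K(ISI)(SK(IK)(I(SS)))
  [1] ISI
  [2] SI

Answer: SAME — A ⇓ SI, B ⇓ SI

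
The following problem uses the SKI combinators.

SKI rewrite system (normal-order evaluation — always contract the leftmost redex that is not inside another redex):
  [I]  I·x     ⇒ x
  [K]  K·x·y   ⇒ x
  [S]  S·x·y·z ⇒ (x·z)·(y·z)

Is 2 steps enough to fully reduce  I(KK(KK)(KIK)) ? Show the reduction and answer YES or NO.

Answer: NO — after 2 steps the term is K(KIK), not yet normal

Reduction:
  start: I(KK(KK)(KIK))
  step 1: KK(KK)(KIK)
  step 2: K(KIK)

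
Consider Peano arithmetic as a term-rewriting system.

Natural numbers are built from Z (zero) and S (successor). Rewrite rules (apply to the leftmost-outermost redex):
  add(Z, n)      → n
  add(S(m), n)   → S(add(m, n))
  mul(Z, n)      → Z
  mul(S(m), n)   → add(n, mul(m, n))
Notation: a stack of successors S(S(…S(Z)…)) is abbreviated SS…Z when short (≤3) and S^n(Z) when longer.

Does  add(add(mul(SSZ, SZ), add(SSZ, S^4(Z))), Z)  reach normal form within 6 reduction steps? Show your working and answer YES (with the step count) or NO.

  start: add(add(mul(SSZ, SZ), add(SSZ, S^4(Z))), Z)
  →1  add(add(add(SZ, mul(SZ, SZ)), add(SSZ, S^4(Z))), Z)
  →2  add(add(S(add(Z, mul(SZ, SZ))), add(SSZ, S^4(Z))), Z)
  →3  add(S(add(add(Z, mul(SZ, SZ)), add(SSZ, S^4(Z)))), Z)
  →4  S(add(add(add(Z, mul(SZ, SZ)), add(SSZ, S^4(Z))), Z))
  →5  S(add(add(mul(SZ, SZ), add(SSZ, S^4(Z))), Z))
  →6  S(add(add(add(SZ, mul(Z, SZ)), add(SSZ, S^4(Z))), Z))

Answer: NO — after 6 steps the term is S(add(add(add(SZ, mul(Z, SZ)), add(SSZ, S^4(Z))), Z)), not yet normal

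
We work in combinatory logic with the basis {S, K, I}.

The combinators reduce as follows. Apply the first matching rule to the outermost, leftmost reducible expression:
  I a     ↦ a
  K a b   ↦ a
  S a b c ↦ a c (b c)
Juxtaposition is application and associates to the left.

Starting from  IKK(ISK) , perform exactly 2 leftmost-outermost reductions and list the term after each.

  start: IKK(ISK)
  →1  KK(ISK)
  →2  K

Answer: after 2 steps: K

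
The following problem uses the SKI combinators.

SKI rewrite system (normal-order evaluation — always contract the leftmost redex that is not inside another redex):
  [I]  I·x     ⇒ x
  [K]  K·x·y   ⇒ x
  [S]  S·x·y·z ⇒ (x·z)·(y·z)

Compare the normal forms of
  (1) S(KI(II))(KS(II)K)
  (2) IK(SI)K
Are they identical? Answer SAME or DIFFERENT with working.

Answer: DIFFERENT — A ⇓ SI(SK), B ⇓ SI

Working:
Term A:
  start: S(KI(II))(KS(II)K)
  →1  SI(KS(II)K)
  →2  SI(SK)

Term B:
  start: IK(SI)K
  →1  K(SI)K
  →2  SI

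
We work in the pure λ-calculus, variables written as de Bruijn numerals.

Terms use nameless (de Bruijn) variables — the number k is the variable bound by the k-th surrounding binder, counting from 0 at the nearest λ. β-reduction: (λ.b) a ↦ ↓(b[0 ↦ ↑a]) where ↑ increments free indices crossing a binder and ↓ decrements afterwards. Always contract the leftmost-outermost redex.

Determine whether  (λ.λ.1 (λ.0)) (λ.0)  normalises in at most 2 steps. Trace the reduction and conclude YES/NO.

  start: (λ.λ.1 (λ.0)) (λ.0)
  [1] λ.(λ.0) (λ.0)
  [2] λ.λ.0

Answer: YES — reaches normal form λ.λ.0 in 2 ≤ 2 steps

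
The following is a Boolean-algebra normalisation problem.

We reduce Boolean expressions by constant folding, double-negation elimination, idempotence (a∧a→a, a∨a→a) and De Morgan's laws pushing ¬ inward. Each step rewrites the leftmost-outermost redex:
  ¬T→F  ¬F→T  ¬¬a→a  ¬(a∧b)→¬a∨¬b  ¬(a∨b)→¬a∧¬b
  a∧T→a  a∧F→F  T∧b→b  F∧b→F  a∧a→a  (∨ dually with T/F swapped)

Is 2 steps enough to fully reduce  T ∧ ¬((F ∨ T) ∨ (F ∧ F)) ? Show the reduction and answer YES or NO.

Answer: NO — after 2 steps the term is ¬(F ∨ T) ∧ ¬(F ∧ F), not yet normal

Working:
  start: T ∧ ¬((F ∨ T) ∨ (F ∧ F))
  step 1: ¬((F ∨ T) ∨ (F ∧ F))
  step 2: ¬(F ∨ T) ∧ ¬(F ∧ F)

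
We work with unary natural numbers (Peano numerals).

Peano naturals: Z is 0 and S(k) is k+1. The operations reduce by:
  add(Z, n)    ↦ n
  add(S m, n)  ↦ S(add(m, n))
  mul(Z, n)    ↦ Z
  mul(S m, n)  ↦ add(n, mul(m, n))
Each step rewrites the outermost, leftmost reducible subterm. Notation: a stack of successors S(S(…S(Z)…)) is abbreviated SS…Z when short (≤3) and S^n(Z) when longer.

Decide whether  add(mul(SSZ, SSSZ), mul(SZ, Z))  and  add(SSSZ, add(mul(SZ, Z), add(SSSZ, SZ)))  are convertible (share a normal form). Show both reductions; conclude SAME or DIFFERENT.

Term A:
  start: add(mul(SSZ, SSSZ), mul(SZ, Z))
  [1] add(add(SSSZ, mul(SZ, SSSZ)), mul(SZ, Z))
  [2] add(S(add(SSZ, mul(SZ, SSSZ))), mul(SZ, Z))
  [3] S(add(add(SSZ, mul(SZ, SSSZ)), mul(SZ, Z)))
  [4] S(add(S(add(SZ, mul(SZ, SSSZ))), mul(SZ, Z)))
  [5] S(S(add(add(SZ, mul(SZ, SSSZ)), mul(SZ, Z))))
  [6] S(S(add(S(add(Z, mul(SZ, SSSZ))), mul(SZ, Z))))
  [7] S(S(S(add(add(Z, mul(SZ, SSSZ)), mul(SZ, Z)))))
  [8] S(S(S(add(mul(SZ, SSSZ), mul(SZ, Z)))))
  [9] S(S(S(add(add(SSSZ, mul(Z, SSSZ)), mul(SZ, Z)))))
  [10] S(S(S(add(S(add(SSZ, mul(Z, SSSZ))), mul(SZ, Z)))))
  [11] S(S(S(S(add(add(SSZ, mul(Z, SSSZ)), mul(SZ, Z))))))
  [12] S(S(S(S(add(S(add(SZ, mul(Z, SSSZ))), mul(SZ, Z))))))
  [13] S(S(S(S(S(add(add(SZ, mul(Z, SSSZ)), mul(SZ, Z)))))))
  [14] S(S(S(S(S(add(S(add(Z, mul(Z, SSSZ))), mul(SZ, Z)))))))
  [15] S(S(S(S(S(S(add(add(Z, mul(Z, SSSZ)), mul(SZ, Z))))))))
  [16] S(S(S(S(S(S(add(mul(Z, SSSZ), mul(SZ, Z))))))))
  [17] S(S(S(S(S(S(add(Z, mul(SZ, Z))))))))
  [18] S(S(S(S(S(S(mul(SZ, Z)))))))
  [19] S(S(S(S(S(S(add(Z, mul(Z, Z))))))))
  [20] S(S(S(S(S(S(mul(Z, Z)))))))
  [21] S^6(Z)

Term B:
  start: add(SSSZ, add(mul(SZ, Z), add(SSSZ, SZ)))
  [1] S(add(SSZ, add(mul(SZ, Z), add(SSSZ, SZ))))
  [2] S(S(add(SZ, add(mul(SZ, Z), add(SSSZ, SZ)))))
  [3] S(S(S(add(Z, add(mul(SZ, Z), add(SSSZ, SZ))))))
  [4] S(S(S(add(mul(SZ, Z), add(SSSZ, SZ)))))
  [5] S(S(S(add(add(Z, mul(Z, Z)), add(SSSZ, SZ)))))
  [6] S(S(S(add(mul(Z, Z), add(SSSZ, SZ)))))
  [7] S(S(S(add(Z, add(SSSZ, SZ)))))
  [8] S(S(S(add(SSSZ, SZ))))
  [9] S(S(S(S(add(SSZ, SZ)))))
  [10] S(S(S(S(S(add(SZ, SZ))))))
  [11] S(S(S(S(S(S(add(Z, SZ)))))))
  [12] S^7(Z)

Answer: DIFFERENT — A ⇓ S^6(Z), B ⇓ S^7(Z)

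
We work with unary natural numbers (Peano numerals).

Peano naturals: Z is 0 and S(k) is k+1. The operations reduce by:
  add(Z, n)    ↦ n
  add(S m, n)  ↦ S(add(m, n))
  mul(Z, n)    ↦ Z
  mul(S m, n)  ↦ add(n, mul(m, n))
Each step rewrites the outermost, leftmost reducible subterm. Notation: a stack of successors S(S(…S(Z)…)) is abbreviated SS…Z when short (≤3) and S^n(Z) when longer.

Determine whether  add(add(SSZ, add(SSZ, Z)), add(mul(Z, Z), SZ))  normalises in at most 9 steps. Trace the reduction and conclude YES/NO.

  start: add(add(SSZ, add(SSZ, Z)), add(mul(Z, Z), SZ))
  step 1: add(S(add(SZ, add(SSZ, Z))), add(mul(Z, Z), SZ))
  step 2: S(add(add(SZ, add(SSZ, Z)), add(mul(Z, Z), SZ)))
  step 3: S(add(S(add(Z, add(SSZ, Z))), add(mul(Z, Z), SZ)))
  step 4: S(S(add(add(Z, add(SSZ, Z)), add(mul(Z, Z), SZ))))
  step 5: S(S(add(add(SSZ, Z), add(mul(Z, Z), SZ))))
  step 6: S(S(add(S(add(SZ, Z)), add(mul(Z, Z), SZ))))
  step 7: S(S(S(add(add(SZ, Z), add(mul(Z, Z), SZ)))))
  step 8: S(S(S(add(S(add(Z, Z)), add(mul(Z, Z), SZ)))))
  step 9: S(S(S(S(add(add(Z, Z), add(mul(Z, Z), SZ))))))

Answer: NO — after 9 steps the term is S(S(S(S(add(add(Z, Z), add(mul(Z, Z), SZ)))))), not yet normal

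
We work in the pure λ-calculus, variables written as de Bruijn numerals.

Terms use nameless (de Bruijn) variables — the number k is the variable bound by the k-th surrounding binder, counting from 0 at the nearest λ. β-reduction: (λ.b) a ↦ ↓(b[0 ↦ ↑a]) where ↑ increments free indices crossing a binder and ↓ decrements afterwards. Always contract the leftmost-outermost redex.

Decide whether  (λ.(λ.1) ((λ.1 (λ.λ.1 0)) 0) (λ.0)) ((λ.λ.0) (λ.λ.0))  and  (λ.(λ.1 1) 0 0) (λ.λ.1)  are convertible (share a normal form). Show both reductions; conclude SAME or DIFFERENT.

Answer: DIFFERENT — A ⇓ λ.0, B ⇓ λ.λ.1

Working:
Term A:
  start: (λ.(λ.1) ((λ.1 (λ.λ.1 0)) 0) (λ.0)) ((λ.λ.0) (λ.λ.0))
  step 1: (λ.(λ.λ.0) (λ.λ.0)) ((λ.(λ.λ.0) (λ.λ.0) (λ.λ.1 0)) ((λ.λ.0) (λ.λ.0))) (λ.0)
  step 2: (λ.λ.0) (λ.λ.0) (λ.0)
  step 3: (λ.0) (λ.0)
  step 4: λ.0

Term B:
  start: (λ.(λ.1 1) 0 0) (λ.λ.1)
  step 1: (λ.(λ.λ.1) (λ.λ.1)) (λ.λ.1) (λ.λ.1)
  step 2: (λ.λ.1) (λ.λ.1) (λ.λ.1)
  step 3: (λ.λ.λ.1) (λ.λ.1)
  step 4: λ.λ.1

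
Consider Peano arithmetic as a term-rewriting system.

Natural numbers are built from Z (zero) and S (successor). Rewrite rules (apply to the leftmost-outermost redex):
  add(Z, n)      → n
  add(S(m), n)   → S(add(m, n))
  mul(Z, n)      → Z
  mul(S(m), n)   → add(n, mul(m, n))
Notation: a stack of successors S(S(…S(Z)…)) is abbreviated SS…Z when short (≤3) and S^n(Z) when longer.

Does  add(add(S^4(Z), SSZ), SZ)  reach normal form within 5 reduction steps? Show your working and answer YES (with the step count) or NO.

Answer: NO — after 5 steps the term is S(S(add(S(add(SZ, SSZ)), SZ))), not yet normal

Reduction:
  start: add(add(S^4(Z), SSZ), SZ)
  step 1: add(S(add(SSSZ, SSZ)), SZ)
  step 2: S(add(add(SSSZ, SSZ), SZ))
  step 3: S(add(S(add(SSZ, SSZ)), SZ))
  step 4: S(S(add(add(SSZ, SSZ), SZ)))
  step 5: S(S(add(S(add(SZ, SSZ)), SZ)))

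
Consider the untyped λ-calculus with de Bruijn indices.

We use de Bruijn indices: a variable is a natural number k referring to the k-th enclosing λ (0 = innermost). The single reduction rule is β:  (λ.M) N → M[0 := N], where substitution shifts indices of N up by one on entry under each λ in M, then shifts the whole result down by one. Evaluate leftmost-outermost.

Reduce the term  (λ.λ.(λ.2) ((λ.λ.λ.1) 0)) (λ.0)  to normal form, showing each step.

Answer: normal form = λ.λ.0  (in 2 steps)

Working:
  start: (λ.λ.(λ.2) ((λ.λ.λ.1) 0)) (λ.0)
  →1  λ.(λ.λ.0) ((λ.λ.λ.1) 0)
  →2  λ.λ.0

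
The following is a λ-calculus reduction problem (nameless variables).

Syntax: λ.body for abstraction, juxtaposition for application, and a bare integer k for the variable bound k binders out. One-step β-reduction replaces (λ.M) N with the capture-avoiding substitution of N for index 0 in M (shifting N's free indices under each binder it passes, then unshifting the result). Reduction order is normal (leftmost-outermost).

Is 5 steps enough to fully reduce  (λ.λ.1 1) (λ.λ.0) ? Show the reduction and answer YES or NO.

  start: (λ.λ.1 1) (λ.λ.0)
  [1] λ.(λ.λ.0) (λ.λ.0)
  [2] λ.λ.0

Answer: YES — reaches normal form λ.λ.0 in 2 ≤ 5 steps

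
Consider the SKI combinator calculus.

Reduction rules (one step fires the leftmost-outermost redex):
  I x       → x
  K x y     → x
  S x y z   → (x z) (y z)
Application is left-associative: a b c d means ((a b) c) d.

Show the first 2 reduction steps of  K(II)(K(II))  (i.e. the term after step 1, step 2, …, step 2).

Answer: after 2 steps: I

Reduction:
  start: K(II)(K(II))
  [1] II
  [2] I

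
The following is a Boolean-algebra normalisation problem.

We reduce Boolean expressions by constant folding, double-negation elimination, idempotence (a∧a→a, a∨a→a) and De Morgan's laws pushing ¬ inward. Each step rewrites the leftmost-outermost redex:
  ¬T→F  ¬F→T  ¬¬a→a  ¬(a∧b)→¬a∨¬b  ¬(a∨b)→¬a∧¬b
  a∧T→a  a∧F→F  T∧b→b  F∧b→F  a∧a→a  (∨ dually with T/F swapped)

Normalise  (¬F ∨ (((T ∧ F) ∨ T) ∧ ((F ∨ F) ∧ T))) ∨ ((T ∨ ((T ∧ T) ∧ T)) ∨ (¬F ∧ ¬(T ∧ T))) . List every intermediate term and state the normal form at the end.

Answer: normal form = T  (in 3 steps)

Reduction:
  start: (¬F ∨ (((T ∧ F) ∨ T) ∧ ((F ∨ F) ∧ T))) ∨ ((T ∨ ((T ∧ T) ∧ T)) ∨ (¬F ∧ ¬(T ∧ T)))
  →1  (T ∨ (((T ∧ F) ∨ T) ∧ ((F ∨ F) ∧ T))) ∨ ((T ∨ ((T ∧ T) ∧ T)) ∨ (¬F ∧ ¬(T ∧ T)))
  →2  T ∨ ((T ∨ ((T ∧ T) ∧ T)) ∨ (¬F ∧ ¬(T ∧ T)))
  →3  T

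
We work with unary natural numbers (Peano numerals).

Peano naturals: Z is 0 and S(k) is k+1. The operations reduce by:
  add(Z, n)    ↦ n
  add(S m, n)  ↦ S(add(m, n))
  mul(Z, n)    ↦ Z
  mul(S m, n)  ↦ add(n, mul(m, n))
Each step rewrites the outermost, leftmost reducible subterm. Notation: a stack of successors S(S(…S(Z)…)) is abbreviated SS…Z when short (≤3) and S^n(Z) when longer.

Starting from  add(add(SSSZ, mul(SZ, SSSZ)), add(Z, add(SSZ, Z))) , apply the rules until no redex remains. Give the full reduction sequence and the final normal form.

  start: add(add(SSSZ, mul(SZ, SSSZ)), add(Z, add(SSZ, Z)))
  [1] add(S(add(SSZ, mul(SZ, SSSZ))), add(Z, add(SSZ, Z)))
  [2] S(add(add(SSZ, mul(SZ, SSSZ)), add(Z, add(SSZ, Z))))
  [3] S(add(S(add(SZ, mul(SZ, SSSZ))), add(Z, add(SSZ, Z))))
  [4] S(S(add(add(SZ, mul(SZ, SSSZ)), add(Z, add(SSZ, Z)))))
  [5] S(S(add(S(add(Z, mul(SZ, SSSZ))), add(Z, add(SSZ, Z)))))
  [6] S(S(S(add(add(Z, mul(SZ, SSSZ)), add(Z, add(SSZ, Z))))))
  [7] S(S(S(add(mul(SZ, SSSZ), add(Z, add(SSZ, Z))))))
  [8] S(S(S(add(add(SSSZ, mul(Z, SSSZ)), add(Z, add(SSZ, Z))))))
  [9] S(S(S(add(S(add(SSZ, mul(Z, SSSZ))), add(Z, add(SSZ, Z))))))
  [10] S(S(S(S(add(add(SSZ, mul(Z, SSSZ)), add(Z, add(SSZ, Z)))))))
  [11] S(S(S(S(add(S(add(SZ, mul(Z, SSSZ))), add(Z, add(SSZ, Z)))))))
  [12] S(S(S(S(S(add(add(SZ, mul(Z, SSSZ)), add(Z, add(SSZ, Z))))))))
  [13] S(S(S(S(S(add(S(add(Z, mul(Z, SSSZ))), add(Z, add(SSZ, Z))))))))
  [14] S(S(S(S(S(S(add(add(Z, mul(Z, SSSZ)), add(Z, add(SSZ, Z)))))))))
  [15] S(S(S(S(S(S(add(mul(Z, SSSZ), add(Z, add(SSZ, Z)))))))))
  [16] S(S(S(S(S(S(add(Z, add(Z, add(SSZ, Z)))))))))
  [17] S(S(S(S(S(S(add(Z, add(SSZ, Z))))))))
  [18] S(S(S(S(S(S(add(SSZ, Z)))))))
  [19] S(S(S(S(S(S(S(add(SZ, Z))))))))
  [20] S(S(S(S(S(S(S(S(add(Z, Z)))))))))
  [21] S^8(Z)

Answer: normal form = S^8(Z)  (in 21 steps)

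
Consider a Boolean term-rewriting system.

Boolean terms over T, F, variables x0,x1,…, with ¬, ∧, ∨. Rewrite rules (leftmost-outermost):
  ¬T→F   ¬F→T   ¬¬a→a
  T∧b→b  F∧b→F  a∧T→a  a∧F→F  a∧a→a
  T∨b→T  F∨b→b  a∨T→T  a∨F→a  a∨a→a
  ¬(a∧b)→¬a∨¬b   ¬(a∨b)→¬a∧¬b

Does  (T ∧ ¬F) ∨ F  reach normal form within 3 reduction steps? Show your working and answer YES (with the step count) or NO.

  start: (T ∧ ¬F) ∨ F
  step 1: T ∧ ¬F
  step 2: ¬F
  step 3: T

Answer: YES — reaches normal form T in 3 ≤ 3 steps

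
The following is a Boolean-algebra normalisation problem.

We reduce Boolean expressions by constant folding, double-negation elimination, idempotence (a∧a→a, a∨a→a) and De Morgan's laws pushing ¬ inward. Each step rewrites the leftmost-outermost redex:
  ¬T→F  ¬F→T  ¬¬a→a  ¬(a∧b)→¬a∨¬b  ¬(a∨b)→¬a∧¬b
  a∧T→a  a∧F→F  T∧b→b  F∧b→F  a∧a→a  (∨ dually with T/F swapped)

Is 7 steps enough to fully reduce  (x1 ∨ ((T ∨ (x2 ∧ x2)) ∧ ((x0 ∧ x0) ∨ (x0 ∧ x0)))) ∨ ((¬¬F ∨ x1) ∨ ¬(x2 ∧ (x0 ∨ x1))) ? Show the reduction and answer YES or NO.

Answer: NO — after 7 steps the term is (x1 ∨ x0) ∨ (x1 ∨ (¬x2 ∨ ¬(x0 ∨ x1))), not yet normal

Reduction:
  start: (x1 ∨ ((T ∨ (x2 ∧ x2)) ∧ ((x0 ∧ x0) ∨ (x0 ∧ x0)))) ∨ ((¬¬F ∨ x1) ∨ ¬(x2 ∧ (x0 ∨ x1)))
  [1] (x1 ∨ (T ∧ ((x0 ∧ x0) ∨ (x0 ∧ x0)))) ∨ ((¬¬F ∨ x1) ∨ ¬(x2 ∧ (x0 ∨ x1)))
  [2] (x1 ∨ ((x0 ∧ x0) ∨ (x0 ∧ x0))) ∨ ((¬¬F ∨ x1) ∨ ¬(x2 ∧ (x0 ∨ x1)))
  [3] (x1 ∨ (x0 ∧ x0)) ∨ ((¬¬F ∨ x1) ∨ ¬(x2 ∧ (x0 ∨ x1)))
  [4] (x1 ∨ x0) ∨ ((¬¬F ∨ x1) ∨ ¬(x2 ∧ (x0 ∨ x1)))
  [5] (x1 ∨ x0) ∨ ((F ∨ x1) ∨ ¬(x2 ∧ (x0 ∨ x1)))
  [6] (x1 ∨ x0) ∨ (x1 ∨ ¬(x2 ∧ (x0 ∨ x1)))
  [7] (x1 ∨ x0) ∨ (x1 ∨ (¬x2 ∨ ¬(x0 ∨ x1)))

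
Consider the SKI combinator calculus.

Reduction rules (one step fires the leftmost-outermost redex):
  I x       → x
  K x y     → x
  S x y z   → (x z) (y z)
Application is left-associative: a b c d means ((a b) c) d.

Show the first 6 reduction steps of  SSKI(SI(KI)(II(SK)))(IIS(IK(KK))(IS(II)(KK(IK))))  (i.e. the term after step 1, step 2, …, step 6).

Answer: after 6 steps: I(SK)(KI(II(SK)))(KI(SI(KI)(II(SK))))(IIS(IK(KK))(IS(II)(KK(IK))))

Reduction:
  start: SSKI(SI(KI)(II(SK)))(IIS(IK(KK))(IS(II)(KK(IK))))
  step 1: SI(KI)(SI(KI)(II(SK)))(IIS(IK(KK))(IS(II)(KK(IK))))
  step 2: I(SI(KI)(II(SK)))(KI(SI(KI)(II(SK))))(IIS(IK(KK))(IS(II)(KK(IK))))
  step 3: SI(KI)(II(SK))(KI(SI(KI)(II(SK))))(IIS(IK(KK))(IS(II)(KK(IK))))
  step 4: I(II(SK))(KI(II(SK)))(KI(SI(KI)(II(SK))))(IIS(IK(KK))(IS(II)(KK(IK))))
  step 5: II(SK)(KI(II(SK)))(KI(SI(KI)(II(SK))))(IIS(IK(KK))(IS(II)(KK(IK))))
  step 6: I(SK)(KI(II(SK)))(KI(SI(KI)(II(SK))))(IIS(IK(KK))(IS(II)(KK(IK))))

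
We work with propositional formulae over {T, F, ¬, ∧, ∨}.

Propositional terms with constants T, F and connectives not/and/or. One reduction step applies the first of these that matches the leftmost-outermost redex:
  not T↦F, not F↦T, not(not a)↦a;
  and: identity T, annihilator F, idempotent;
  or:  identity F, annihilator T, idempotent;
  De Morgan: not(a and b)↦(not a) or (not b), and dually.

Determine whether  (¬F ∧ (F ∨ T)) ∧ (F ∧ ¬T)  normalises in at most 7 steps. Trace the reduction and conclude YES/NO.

  start: (¬F ∧ (F ∨ T)) ∧ (F ∧ ¬T)
  step 1: (T ∧ (F ∨ T)) ∧ (F ∧ ¬T)
  step 2: (F ∨ T) ∧ (F ∧ ¬T)
  step 3: T ∧ (F ∧ ¬T)
  step 4: F ∧ ¬T
  step 5: F

Answer: YES — reaches normal form F in 5 ≤ 7 steps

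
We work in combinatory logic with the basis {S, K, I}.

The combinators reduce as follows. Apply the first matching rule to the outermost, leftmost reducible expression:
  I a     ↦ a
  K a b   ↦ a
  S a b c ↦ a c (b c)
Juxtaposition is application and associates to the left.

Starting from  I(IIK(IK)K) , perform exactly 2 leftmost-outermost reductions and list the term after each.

Answer: after 2 steps: IK(IK)K

Derivation:
  start: I(IIK(IK)K)
  step 1: IIK(IK)K
  step 2: IK(IK)K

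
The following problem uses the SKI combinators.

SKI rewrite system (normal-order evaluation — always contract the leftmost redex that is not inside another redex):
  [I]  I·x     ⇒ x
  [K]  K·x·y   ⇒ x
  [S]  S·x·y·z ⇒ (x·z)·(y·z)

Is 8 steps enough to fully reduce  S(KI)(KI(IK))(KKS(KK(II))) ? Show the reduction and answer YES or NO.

  start: S(KI)(KI(IK))(KKS(KK(II)))
  [1] KI(KKS(KK(II)))(KI(IK)(KKS(KK(II))))
  [2] I(KI(IK)(KKS(KK(II))))
  [3] KI(IK)(KKS(KK(II)))
  [4] I(KKS(KK(II)))
  [5] KKS(KK(II))
  [6] K(KK(II))
  [7] KK

Answer: YES — reaches normal form KK in 7 ≤ 8 steps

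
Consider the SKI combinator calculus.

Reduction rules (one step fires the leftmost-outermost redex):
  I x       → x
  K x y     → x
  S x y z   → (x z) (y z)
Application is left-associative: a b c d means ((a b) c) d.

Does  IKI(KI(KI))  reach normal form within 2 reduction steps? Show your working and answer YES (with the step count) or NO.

  start: IKI(KI(KI))
  [1] KI(KI(KI))
  [2] I

Answer: YES — reaches normal form I in 2 ≤ 2 steps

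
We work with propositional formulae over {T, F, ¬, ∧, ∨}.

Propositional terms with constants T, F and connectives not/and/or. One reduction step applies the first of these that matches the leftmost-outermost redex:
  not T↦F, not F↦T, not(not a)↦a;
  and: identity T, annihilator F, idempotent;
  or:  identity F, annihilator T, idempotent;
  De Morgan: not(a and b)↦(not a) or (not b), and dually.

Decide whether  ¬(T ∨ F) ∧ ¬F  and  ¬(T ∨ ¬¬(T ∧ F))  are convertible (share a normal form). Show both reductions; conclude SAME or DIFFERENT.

Answer: SAME — A ⇓ F, B ⇓ F

Derivation:
Term A:
  start: ¬(T ∨ F) ∧ ¬F
  step 1: (¬T ∧ ¬F) ∧ ¬F
  step 2: (F ∧ ¬F) ∧ ¬F
  step 3: F ∧ ¬F
  step 4: F

Term B:
  start: ¬(T ∨ ¬¬(T ∧ F))
  step 1: ¬T ∧ ¬¬¬(T ∧ F)
  step 2: F ∧ ¬¬¬(T ∧ F)
  step 3: F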